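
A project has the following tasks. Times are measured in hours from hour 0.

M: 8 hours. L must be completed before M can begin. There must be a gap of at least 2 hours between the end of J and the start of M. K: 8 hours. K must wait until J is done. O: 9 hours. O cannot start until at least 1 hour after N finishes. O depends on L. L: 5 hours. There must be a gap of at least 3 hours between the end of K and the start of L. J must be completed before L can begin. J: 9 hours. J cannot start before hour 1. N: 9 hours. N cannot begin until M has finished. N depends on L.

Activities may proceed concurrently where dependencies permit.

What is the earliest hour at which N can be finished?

J waits on its own release at hour 1, so it starts at hour 1 and finishes at 1 + 9 = hour 10.
After J (finishes hour 10), K can start at hour 10 and finishes at hour 18.
For L: K (finishes hour 18, plus 3-hour gap → hour 21); J (finishes hour 10). Taking the maximum gives a start of hour 21, and it finishes at 21 + 5 = hour 26.
M has to wait for L (finishes hour 26); J (finishes hour 10, plus 2-hour gap → hour 12). The latest of these is hour 26, so M runs hour 26 to 26 + 8 = hour 34.
For N: M (finishes hour 34); L (finishes hour 26). Taking the maximum gives a start of hour 34, and it finishes at 34 + 9 = hour 43.

43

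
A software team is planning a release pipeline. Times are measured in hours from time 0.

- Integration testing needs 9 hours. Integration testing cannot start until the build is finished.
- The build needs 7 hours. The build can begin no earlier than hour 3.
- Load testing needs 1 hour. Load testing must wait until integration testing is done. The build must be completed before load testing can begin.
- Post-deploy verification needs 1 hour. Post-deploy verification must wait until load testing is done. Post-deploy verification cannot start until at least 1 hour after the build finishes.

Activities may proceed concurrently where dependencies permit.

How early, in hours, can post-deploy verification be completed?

21

After its own release at hour 3, the build can start at hour 3 and finishes at hour 10.
After the build (finishes hour 10), integration testing can start at hour 10 and finishes at hour 19.
Load testing cannot start until integration testing (finishes hour 19); the build (finishes hour 10). The controlling bound is hour 19, so load testing finishes at 19 + 1 = hour 20.
Post-deploy verification cannot start until load testing (finishes hour 20); the build (finishes hour 10, plus 1-hour gap → hour 11). The controlling bound is hour 20, so post-deploy verification finishes at 20 + 1 = hour 21.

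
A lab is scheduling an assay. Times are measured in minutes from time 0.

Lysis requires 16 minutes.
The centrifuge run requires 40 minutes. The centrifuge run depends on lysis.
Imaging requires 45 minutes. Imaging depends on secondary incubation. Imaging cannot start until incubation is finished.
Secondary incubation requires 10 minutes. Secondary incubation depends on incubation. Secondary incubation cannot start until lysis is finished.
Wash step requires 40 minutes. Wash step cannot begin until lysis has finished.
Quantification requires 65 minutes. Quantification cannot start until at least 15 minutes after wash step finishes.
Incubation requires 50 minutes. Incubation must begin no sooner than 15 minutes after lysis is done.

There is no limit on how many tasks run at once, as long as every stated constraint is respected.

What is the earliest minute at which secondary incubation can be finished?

Lysis can start immediately at minute 0; it finishes at minute 16.
After lysis (finishes minute 16, plus 15-minute gap → minute 31), incubation can start at minute 31 and finishes at minute 81.
Secondary incubation cannot start until incubation (finishes minute 81); lysis (finishes minute 16). The controlling bound is minute 81, so secondary incubation finishes at 81 + 10 = minute 91.

91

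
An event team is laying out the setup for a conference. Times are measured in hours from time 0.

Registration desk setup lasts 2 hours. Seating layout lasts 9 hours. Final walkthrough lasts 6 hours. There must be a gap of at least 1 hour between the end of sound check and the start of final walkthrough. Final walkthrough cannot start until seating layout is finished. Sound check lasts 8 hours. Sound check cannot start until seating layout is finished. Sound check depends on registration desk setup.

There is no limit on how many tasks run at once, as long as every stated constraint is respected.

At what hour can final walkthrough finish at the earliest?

Nothing blocks registration desk setup, so it runs from hour 0 to hour 2.
Nothing blocks seating layout, so it runs from hour 0 to hour 9.
Sound check cannot start until seating layout (finishes hour 9); registration desk setup (finishes hour 2). The controlling bound is hour 9, so sound check finishes at 9 + 8 = hour 17.
Final walkthrough needs all of sound check (finishes hour 17, plus 1-hour gap → hour 18); seating layout (finishes hour 9). That puts its earliest start at hour 18; it finishes at 18 + 6 = hour 24.

24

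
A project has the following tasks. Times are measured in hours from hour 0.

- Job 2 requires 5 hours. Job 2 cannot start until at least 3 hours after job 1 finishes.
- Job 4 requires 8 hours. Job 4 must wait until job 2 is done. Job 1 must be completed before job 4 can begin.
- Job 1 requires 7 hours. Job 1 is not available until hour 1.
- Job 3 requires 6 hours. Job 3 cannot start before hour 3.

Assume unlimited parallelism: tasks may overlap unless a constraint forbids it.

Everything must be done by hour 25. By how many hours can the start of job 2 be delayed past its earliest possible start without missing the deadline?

After its own release at hour 1, job 1 can start at hour 1 and finishes at hour 8.
Job 2 waits on job 1 (finishes hour 8, plus 3-hour gap → hour 11), so it starts at hour 11 and finishes at 11 + 5 = hour 16.

Working backward from the deadline:
Job 4 must finish by hour 25; it takes 8 hours, so it must start by 25 − 8 = hour 17.
Job 2 feeds into job 4 (must start by hour 17); so job 2 must finish by hour 17 and therefore start by hour 12.
So job 2 can start as early as hour 11 and as late as hour 12, giving 12 − 11 = 1 hour of slack.

1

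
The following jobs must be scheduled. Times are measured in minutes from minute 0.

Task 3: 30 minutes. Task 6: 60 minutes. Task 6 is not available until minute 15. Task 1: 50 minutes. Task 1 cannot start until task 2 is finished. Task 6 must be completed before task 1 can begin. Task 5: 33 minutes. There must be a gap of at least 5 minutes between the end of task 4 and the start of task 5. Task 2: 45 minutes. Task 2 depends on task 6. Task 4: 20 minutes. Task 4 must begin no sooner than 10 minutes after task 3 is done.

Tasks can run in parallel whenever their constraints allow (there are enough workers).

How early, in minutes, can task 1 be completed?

Task 6 waits on its own release at minute 15, so it starts at minute 15 and finishes at 15 + 60 = minute 75.
After task 6 (finishes minute 75), task 2 can start at minute 75 and finishes at minute 120.
Task 1 has to wait for task 2 (finishes minute 120); task 6 (finishes minute 75). The latest of these is minute 120, so task 1 runs minute 120 to 120 + 50 = minute 170.

170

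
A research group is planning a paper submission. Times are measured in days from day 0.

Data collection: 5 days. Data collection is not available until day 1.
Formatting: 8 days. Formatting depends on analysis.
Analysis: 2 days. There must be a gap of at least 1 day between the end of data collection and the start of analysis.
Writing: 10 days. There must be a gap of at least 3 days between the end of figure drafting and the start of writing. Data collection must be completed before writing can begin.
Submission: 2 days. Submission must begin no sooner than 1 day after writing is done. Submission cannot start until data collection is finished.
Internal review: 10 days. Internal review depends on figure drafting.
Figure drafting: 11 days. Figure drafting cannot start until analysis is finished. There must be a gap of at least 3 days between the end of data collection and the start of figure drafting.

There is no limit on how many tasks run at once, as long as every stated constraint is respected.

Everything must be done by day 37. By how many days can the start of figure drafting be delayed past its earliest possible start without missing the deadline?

1

After its own release at day 1, data collection can start at day 1 and finishes at day 6.
Analysis waits on data collection (finishes day 6, plus 1-day gap → day 7), so it starts at day 7 and finishes at 7 + 2 = day 9.
Figure drafting needs all of analysis (finishes day 9); data collection (finishes day 6, plus 3-day gap → day 9). That puts its earliest start at day 9; it finishes at 9 + 11 = day 20.

Working backward from the deadline:
To finish by day 37, submission (duration 2) must start no later than day 35.
Since submission (must start by day 35, minus 1-day gap → day 34) depends on it, writing must finish by day 34. Backing off its 10-day duration gives a latest start of day 24.
Internal review has no dependents, so it just needs to finish by day 37. Starting by 37 − 10 = day 27 achieves that.
Figure drafting feeds writing (must start by day 24, minus 3-day gap → day 21); internal review (must start by day 27). Taking the minimum, figure drafting must finish by day 21 and start by 21 − 11 = day 10.
So figure drafting can start as early as day 9 and as late as day 10, giving 10 − 9 = 1 day of slack.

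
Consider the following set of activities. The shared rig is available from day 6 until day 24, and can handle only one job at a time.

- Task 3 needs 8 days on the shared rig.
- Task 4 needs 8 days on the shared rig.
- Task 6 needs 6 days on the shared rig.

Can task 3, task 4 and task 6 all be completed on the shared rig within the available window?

No

The shared rig window is 24 − 6 = 18 days.
Running back to back, the jobs need 8 + 8 + 6 = 22 days on the shared rig.
Since 22 > 18, they cannot all fit.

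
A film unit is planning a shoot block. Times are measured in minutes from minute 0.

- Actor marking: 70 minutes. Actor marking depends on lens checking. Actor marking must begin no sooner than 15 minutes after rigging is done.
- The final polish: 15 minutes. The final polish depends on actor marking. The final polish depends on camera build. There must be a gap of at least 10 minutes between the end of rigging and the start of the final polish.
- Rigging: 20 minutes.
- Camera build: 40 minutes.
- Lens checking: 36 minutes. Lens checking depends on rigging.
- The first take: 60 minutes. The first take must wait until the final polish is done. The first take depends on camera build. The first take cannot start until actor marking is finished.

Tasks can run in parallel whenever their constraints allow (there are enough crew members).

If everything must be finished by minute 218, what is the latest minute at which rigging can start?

17

Nothing follows the first take; the deadline of minute 218 is its only limit. It must start by 218 − 60 = minute 158.
The final polish must finish before the first take (must start by minute 158). With a 15-minute duration, the final polish must start by 158 − 15 = minute 143.
For actor marking: the final polish (must start by minute 143); the first take (must start by minute 158). The most restrictive is minute 143; with a 70-minute duration, actor marking must start by minute 73.
Since actor marking (must start by minute 73) depends on it, lens checking must finish by minute 73. Backing off its 36-minute duration gives a latest start of minute 37.
Rigging has several dependents: lens checking (must start by minute 37); actor marking (must start by minute 73, minus 15-minute gap → minute 58); the final polish (must start by minute 143, minus 10-minute gap → minute 133). The earliest of those limits is minute 37, so rigging must start by 37 − 20 = minute 17.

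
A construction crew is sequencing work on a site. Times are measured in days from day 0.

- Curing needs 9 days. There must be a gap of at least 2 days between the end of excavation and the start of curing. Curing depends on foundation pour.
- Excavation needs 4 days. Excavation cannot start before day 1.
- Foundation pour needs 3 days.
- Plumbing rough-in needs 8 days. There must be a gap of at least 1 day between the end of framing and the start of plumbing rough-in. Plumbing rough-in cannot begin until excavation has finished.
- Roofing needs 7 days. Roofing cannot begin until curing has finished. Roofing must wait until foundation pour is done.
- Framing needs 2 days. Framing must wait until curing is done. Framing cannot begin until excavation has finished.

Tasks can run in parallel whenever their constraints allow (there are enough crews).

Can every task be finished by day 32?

Yes

Foundation pour has no prerequisites, so it starts at day 0 and finishes at day 3.
After its own release at day 1, excavation can start at day 1 and finishes at day 5.
Curing has to wait for excavation (finishes day 5, plus 2-day gap → day 7); foundation pour (finishes day 3). The latest of these is day 7, so curing runs day 7 to 7 + 9 = day 16.
Roofing needs all of curing (finishes day 16); foundation pour (finishes day 3). That puts its earliest start at day 16; it finishes at 16 + 7 = day 23.
Framing cannot start until curing (finishes day 16); excavation (finishes day 5). The controlling bound is day 16, so framing finishes at 16 + 2 = day 18.
Plumbing rough-in cannot start until framing (finishes day 18, plus 1-day gap → day 19); excavation (finishes day 5). The controlling bound is day 19, so plumbing rough-in finishes at 19 + 8 = day 27.
Every task is finished by day 27, which is no later than the deadline of 32, so the schedule is feasible.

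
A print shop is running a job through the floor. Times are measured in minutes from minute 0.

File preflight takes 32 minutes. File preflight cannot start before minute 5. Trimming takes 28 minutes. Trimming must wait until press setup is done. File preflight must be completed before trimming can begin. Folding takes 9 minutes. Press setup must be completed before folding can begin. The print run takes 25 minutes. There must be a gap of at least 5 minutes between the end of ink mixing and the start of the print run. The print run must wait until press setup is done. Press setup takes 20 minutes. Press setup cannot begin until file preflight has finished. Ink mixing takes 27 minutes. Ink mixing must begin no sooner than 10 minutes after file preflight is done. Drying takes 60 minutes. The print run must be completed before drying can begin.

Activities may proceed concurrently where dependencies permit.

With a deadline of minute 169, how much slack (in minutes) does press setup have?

27

File preflight waits on its own release at minute 5, so it starts at minute 5 and finishes at 5 + 32 = minute 37.
After file preflight (finishes minute 37), press setup can start at minute 37 and finishes at minute 57.

Working backward from the deadline:
Drying has no dependents, so it just needs to finish by minute 169. Starting by 169 − 60 = minute 109 achieves that.
The print run must finish before drying (must start by minute 109). With a 25-minute duration, the print run must start by 109 − 25 = minute 84.
Nothing follows trimming; the deadline of minute 169 is its only limit. It must start by 169 − 28 = minute 141.
Nothing follows folding; the deadline of minute 169 is its only limit. It must start by 169 − 9 = minute 160.
Press setup has several dependents: the print run (must start by minute 84); trimming (must start by minute 141); folding (must start by minute 160). The earliest of those limits is minute 84, so press setup must start by 84 − 20 = minute 64.
So press setup can start as early as minute 37 and as late as minute 64, giving 64 − 37 = 27 minutes of slack.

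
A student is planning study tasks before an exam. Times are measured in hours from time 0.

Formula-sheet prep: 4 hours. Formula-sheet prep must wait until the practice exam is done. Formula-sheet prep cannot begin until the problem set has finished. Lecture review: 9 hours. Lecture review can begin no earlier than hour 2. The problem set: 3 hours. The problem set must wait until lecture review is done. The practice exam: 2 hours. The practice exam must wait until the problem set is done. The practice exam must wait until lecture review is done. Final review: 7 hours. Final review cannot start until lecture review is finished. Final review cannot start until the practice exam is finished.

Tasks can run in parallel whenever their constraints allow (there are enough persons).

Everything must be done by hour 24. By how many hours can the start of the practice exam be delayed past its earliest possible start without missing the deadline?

1

Lecture review waits on its own release at hour 2, so it starts at hour 2 and finishes at 2 + 9 = hour 11.
After lecture review (finishes hour 11), the problem set can start at hour 11 and finishes at hour 14.
The practice exam has to wait for the problem set (finishes hour 14); lecture review (finishes hour 11). The latest of these is hour 14, so the practice exam runs hour 14 to 14 + 2 = hour 16.

Working backward from the deadline:
To finish by hour 24, formula-sheet prep (duration 4) must start no later than hour 20.
Nothing follows final review; the deadline of hour 24 is its only limit. It must start by 24 − 7 = hour 17.
The practice exam has several dependents: formula-sheet prep (must start by hour 20); final review (must start by hour 17). The earliest of those limits is hour 17, so the practice exam must start by 17 − 2 = hour 15.
So the practice exam can start as early as hour 14 and as late as hour 15, giving 15 − 14 = 1 hour of slack.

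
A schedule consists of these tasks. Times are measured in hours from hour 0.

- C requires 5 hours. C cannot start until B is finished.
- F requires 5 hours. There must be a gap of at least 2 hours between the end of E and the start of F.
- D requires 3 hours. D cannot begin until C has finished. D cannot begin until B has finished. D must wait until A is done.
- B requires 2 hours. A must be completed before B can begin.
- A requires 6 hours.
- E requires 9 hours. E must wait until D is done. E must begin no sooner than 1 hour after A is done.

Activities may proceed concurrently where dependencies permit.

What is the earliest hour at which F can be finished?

Nothing blocks A, so it runs from hour 0 to hour 6.
After A (finishes hour 6), B can start at hour 6 and finishes at hour 8.
After B (finishes hour 8), C can start at hour 8 and finishes at hour 13.
D cannot start until C (finishes hour 13); B (finishes hour 8); A (finishes hour 6). The controlling bound is hour 13, so D finishes at 13 + 3 = hour 16.
E cannot start until D (finishes hour 16); A (finishes hour 6, plus 1-hour gap → hour 7). The controlling bound is hour 16, so E finishes at 16 + 9 = hour 25.
After E (finishes hour 25, plus 2-hour gap → hour 27), F can start at hour 27 and finishes at hour 32.

32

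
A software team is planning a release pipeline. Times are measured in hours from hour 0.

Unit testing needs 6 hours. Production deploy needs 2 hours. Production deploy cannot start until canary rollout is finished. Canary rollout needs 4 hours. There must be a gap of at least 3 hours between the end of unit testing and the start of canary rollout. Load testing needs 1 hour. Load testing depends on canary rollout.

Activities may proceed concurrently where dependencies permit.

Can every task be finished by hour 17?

Nothing blocks unit testing, so it runs from hour 0 to hour 6.
After unit testing (finishes hour 6, plus 3-hour gap → hour 9), canary rollout can start at hour 9 and finishes at hour 13.
Production deploy cannot begin until canary rollout (finishes hour 13). It runs from hour 13 to 13 + 2 = hour 15.
Load testing cannot begin until canary rollout (finishes hour 13). It runs from hour 13 to 13 + 1 = hour 14.
Every task is finished by hour 15, which is no later than the deadline of 17, so the schedule is feasible.

Yes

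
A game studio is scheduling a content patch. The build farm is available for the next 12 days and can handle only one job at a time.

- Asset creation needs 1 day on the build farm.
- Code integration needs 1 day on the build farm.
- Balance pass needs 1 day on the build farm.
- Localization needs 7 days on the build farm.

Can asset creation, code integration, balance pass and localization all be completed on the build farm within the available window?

Running back to back, the jobs need 1 + 1 + 1 + 7 = 10 days on the build farm.
Since 10 ≤ 12, they fit within the window.

Yes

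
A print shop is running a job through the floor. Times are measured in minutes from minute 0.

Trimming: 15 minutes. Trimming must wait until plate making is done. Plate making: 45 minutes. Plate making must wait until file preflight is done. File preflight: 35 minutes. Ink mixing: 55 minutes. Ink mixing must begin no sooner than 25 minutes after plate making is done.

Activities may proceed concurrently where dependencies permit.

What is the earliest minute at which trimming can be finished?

95

Nothing blocks file preflight, so it runs from minute 0 to minute 35.
Plate making waits on file preflight (finishes minute 35), so it starts at minute 35 and finishes at 35 + 45 = minute 80.
Trimming waits on plate making (finishes minute 80), so it starts at minute 80 and finishes at 80 + 15 = minute 95.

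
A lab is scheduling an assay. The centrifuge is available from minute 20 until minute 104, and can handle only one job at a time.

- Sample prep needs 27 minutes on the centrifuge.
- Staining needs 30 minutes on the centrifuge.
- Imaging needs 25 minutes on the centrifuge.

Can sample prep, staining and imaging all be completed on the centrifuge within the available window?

The centrifuge window is 104 − 20 = 84 minutes.
Running back to back, the jobs need 27 + 30 + 25 = 82 minutes on the centrifuge.
Since 82 ≤ 84, they fit within the window.

Yes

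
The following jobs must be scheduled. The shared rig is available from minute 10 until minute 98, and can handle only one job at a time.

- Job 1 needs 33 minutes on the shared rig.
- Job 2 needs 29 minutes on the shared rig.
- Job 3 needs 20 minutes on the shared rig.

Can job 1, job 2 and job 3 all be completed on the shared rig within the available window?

Yes

The shared rig window is 98 − 10 = 88 minutes.
Running back to back, the jobs need 33 + 29 + 20 = 82 minutes on the shared rig.
Since 82 ≤ 88, they fit within the window.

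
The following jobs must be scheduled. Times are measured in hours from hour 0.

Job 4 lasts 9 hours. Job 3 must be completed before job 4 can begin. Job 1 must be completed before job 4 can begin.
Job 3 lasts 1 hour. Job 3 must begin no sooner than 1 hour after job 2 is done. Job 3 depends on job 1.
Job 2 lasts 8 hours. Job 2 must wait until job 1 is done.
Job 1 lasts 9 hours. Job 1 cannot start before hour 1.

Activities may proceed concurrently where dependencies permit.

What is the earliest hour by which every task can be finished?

After its own release at hour 1, job 1 can start at hour 1 and finishes at hour 10.
After job 1 (finishes hour 10), job 2 can start at hour 10 and finishes at hour 18.
Job 3 needs all of job 2 (finishes hour 18, plus 1-hour gap → hour 19); job 1 (finishes hour 10). That puts its earliest start at hour 19; it finishes at 19 + 1 = hour 20.
Job 4 cannot start until job 3 (finishes hour 20); job 1 (finishes hour 10). The controlling bound is hour 20, so job 4 finishes at 20 + 9 = hour 29.
All tasks are finished once the last one completes. Finish times: Job 1 at 10, Job 2 at 18, Job 3 at 20, Job 4 at 29. The latest is hour 29.

29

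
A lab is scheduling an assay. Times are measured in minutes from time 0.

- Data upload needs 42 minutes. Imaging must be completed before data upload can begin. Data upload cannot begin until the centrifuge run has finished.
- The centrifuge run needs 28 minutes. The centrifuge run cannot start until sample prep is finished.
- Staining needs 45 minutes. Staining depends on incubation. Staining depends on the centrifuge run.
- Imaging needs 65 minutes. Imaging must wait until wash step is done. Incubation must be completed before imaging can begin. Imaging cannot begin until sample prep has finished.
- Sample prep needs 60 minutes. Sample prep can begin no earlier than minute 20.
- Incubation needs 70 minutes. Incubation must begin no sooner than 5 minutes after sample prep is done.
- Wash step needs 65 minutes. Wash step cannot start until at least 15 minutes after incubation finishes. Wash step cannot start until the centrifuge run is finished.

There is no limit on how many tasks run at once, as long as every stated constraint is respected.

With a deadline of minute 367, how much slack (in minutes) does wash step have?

25

Sample prep waits on its own release at minute 20, so it starts at minute 20 and finishes at 20 + 60 = minute 80.
The centrifuge run cannot begin until sample prep (finishes minute 80). It runs from minute 80 to 80 + 28 = minute 108.
Incubation waits on sample prep (finishes minute 80, plus 5-minute gap → minute 85), so it starts at minute 85 and finishes at 85 + 70 = minute 155.
Wash step needs all of incubation (finishes minute 155, plus 15-minute gap → minute 170); the centrifuge run (finishes minute 108). That puts its earliest start at minute 170; it finishes at 170 + 65 = minute 235.

Working backward from the deadline:
Data upload must finish by minute 367; it takes 42 minutes, so it must start by 367 − 42 = minute 325.
Since data upload (must start by minute 325) depends on it, imaging must finish by minute 325. Backing off its 65-minute duration gives a latest start of minute 260.
Wash step must finish before imaging (must start by minute 260). With a 65-minute duration, wash step must start by 260 − 65 = minute 195.
So wash step can start as early as minute 170 and as late as minute 195, giving 195 − 170 = 25 minutes of slack.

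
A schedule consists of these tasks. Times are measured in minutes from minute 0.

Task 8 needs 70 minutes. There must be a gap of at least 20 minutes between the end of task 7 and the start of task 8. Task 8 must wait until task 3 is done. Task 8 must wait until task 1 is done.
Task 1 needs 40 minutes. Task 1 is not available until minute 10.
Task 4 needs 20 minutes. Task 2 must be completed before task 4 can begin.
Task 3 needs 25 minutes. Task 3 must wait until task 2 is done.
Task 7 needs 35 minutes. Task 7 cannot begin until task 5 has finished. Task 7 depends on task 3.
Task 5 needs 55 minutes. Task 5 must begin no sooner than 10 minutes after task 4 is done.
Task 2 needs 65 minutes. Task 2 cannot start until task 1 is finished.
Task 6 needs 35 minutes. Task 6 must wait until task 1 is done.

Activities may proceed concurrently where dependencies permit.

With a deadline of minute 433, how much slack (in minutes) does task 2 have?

108

Task 1 waits on its own release at minute 10, so it starts at minute 10 and finishes at 10 + 40 = minute 50.
Task 2 waits on task 1 (finishes minute 50), so it starts at minute 50 and finishes at 50 + 65 = minute 115.

Working backward from the deadline:
Nothing follows task 8; the deadline of minute 433 is its only limit. It must start by 433 − 70 = minute 363.
Task 7 must finish before task 8 (must start by minute 363, minus 20-minute gap → minute 343). With a 35-minute duration, task 7 must start by 343 − 35 = minute 308.
Task 3 feeds task 7 (must start by minute 308); task 8 (must start by minute 363). Taking the minimum, task 3 must finish by minute 308 and start by 308 − 25 = minute 283.
Task 5 has to be done before task 7 (must start by minute 308). That means finishing by minute 308, i.e. starting by 308 − 55 = minute 253.
Task 4 has to be done before task 5 (must start by minute 253, minus 10-minute gap → minute 243). That means finishing by minute 243, i.e. starting by 243 − 20 = minute 223.
Task 2 feeds task 3 (must start by minute 283); task 4 (must start by minute 223). Taking the minimum, task 2 must finish by minute 223 and start by 223 − 65 = minute 158.
So task 2 can start as early as minute 50 and as late as minute 158, giving 158 − 50 = 108 minutes of slack.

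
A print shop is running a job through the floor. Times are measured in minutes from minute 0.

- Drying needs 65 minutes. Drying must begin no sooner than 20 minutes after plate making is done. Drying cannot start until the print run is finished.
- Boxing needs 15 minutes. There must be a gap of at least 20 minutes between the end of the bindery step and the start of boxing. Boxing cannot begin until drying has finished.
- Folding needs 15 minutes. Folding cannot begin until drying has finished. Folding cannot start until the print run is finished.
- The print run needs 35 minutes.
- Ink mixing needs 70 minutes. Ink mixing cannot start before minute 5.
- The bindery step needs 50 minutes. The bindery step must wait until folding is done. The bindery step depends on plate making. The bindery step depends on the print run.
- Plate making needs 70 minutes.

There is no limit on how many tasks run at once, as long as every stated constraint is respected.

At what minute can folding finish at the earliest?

Nothing blocks the print run, so it runs from minute 0 to minute 35.
Nothing blocks plate making, so it runs from minute 0 to minute 70.
Drying cannot start until plate making (finishes minute 70, plus 20-minute gap → minute 90); the print run (finishes minute 35). The controlling bound is minute 90, so drying finishes at 90 + 65 = minute 155.
Folding needs all of drying (finishes minute 155); the print run (finishes minute 35). That puts its earliest start at minute 155; it finishes at 155 + 15 = minute 170.

170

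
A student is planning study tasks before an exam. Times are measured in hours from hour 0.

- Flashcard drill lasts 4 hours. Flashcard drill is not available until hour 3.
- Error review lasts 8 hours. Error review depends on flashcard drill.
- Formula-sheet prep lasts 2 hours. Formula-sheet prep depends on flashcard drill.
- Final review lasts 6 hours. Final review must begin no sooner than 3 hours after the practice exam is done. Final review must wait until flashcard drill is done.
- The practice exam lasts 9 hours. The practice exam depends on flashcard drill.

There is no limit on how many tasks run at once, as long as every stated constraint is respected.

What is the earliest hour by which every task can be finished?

Flashcard drill cannot begin until its own release at hour 3. It runs from hour 3 to 3 + 4 = hour 7.
After flashcard drill (finishes hour 7), formula-sheet prep can start at hour 7 and finishes at hour 9.
Error review waits on flashcard drill (finishes hour 7), so it starts at hour 7 and finishes at 7 + 8 = hour 15.
After flashcard drill (finishes hour 7), the practice exam can start at hour 7 and finishes at hour 16.
For final review: the practice exam (finishes hour 16, plus 3-hour gap → hour 19); flashcard drill (finishes hour 7). Taking the maximum gives a start of hour 19, and it finishes at 19 + 6 = hour 25.
All tasks are finished once the last one completes. Finish times: Flashcard drill at 7, The practice exam at 16, Error review at 15, Formula-sheet prep at 9, Final review at 25. The latest is hour 25.

25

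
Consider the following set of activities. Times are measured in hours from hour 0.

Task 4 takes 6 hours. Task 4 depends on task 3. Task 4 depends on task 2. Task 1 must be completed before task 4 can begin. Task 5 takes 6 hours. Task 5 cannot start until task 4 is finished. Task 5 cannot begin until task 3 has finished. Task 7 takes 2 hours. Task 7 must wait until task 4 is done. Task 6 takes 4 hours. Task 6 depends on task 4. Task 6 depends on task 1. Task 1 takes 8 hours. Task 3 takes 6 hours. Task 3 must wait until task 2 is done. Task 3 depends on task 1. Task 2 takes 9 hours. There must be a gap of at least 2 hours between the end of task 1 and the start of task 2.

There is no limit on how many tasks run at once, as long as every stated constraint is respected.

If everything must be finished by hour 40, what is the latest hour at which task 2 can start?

Nothing follows task 5; the deadline of hour 40 is its only limit. It must start by 40 − 6 = hour 34.
To finish by hour 40, task 6 (duration 4) must start no later than hour 36.
Task 7 must finish by hour 40; it takes 2 hours, so it must start by 40 − 2 = hour 38.
For task 4: task 5 (must start by hour 34); task 6 (must start by hour 36); task 7 (must start by hour 38). The most restrictive is hour 34; with a 6-hour duration, task 4 must start by hour 28.
Task 3 must finish in time for task 4 (must start by hour 28); task 5 (must start by hour 34). The tightest is hour 28, so task 3 must start by 28 − 6 = hour 22.
Task 2 feeds task 3 (must start by hour 22); task 4 (must start by hour 28). Taking the minimum, task 2 must finish by hour 22 and start by 22 − 9 = hour 13.

13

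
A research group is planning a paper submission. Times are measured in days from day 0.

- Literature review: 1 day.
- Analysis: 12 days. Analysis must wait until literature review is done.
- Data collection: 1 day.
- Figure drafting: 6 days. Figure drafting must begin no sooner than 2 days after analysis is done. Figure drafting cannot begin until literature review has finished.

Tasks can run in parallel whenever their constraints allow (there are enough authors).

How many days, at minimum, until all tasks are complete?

21

Nothing blocks data collection, so it runs from day 0 to day 1.
Literature review has no prerequisites, so it starts at day 0 and finishes at day 1.
Analysis cannot begin until literature review (finishes day 1). It runs from day 1 to 1 + 12 = day 13.
Figure drafting cannot start until analysis (finishes day 13, plus 2-day gap → day 15); literature review (finishes day 1). The controlling bound is day 15, so figure drafting finishes at 15 + 6 = day 21.
All tasks are finished once the last one completes. Finish times: Literature review at 1, Data collection at 1, Analysis at 13, Figure drafting at 21. The latest is day 21.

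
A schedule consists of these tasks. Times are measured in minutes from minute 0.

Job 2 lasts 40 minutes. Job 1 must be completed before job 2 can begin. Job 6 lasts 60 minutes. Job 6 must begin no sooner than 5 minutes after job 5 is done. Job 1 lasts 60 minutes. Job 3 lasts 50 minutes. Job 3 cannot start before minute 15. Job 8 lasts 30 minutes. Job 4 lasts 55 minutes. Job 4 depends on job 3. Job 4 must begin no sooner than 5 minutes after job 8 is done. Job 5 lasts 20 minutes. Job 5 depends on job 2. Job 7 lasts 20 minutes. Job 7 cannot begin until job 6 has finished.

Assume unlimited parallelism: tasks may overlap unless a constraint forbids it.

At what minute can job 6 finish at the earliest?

185

Job 1 has no prerequisites, so it starts at minute 0 and finishes at minute 60.
Job 2 cannot begin until job 1 (finishes minute 60). It runs from minute 60 to 60 + 40 = minute 100.
After job 2 (finishes minute 100), job 5 can start at minute 100 and finishes at minute 120.
Job 6 waits on job 5 (finishes minute 120, plus 5-minute gap → minute 125), so it starts at minute 125 and finishes at 125 + 60 = minute 185.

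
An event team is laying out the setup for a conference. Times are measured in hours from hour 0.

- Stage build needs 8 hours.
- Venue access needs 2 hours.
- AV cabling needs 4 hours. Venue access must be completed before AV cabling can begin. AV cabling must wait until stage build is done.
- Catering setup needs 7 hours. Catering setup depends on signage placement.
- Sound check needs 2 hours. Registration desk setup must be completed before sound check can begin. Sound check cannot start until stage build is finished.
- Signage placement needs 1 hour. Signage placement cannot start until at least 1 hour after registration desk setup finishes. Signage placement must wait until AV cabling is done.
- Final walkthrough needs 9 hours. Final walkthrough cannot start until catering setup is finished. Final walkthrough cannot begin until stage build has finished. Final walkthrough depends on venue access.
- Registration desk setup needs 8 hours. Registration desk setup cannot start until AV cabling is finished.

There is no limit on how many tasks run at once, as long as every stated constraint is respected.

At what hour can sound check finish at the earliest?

Nothing blocks stage build, so it runs from hour 0 to hour 8.
Venue access can start immediately at hour 0; it finishes at hour 2.
AV cabling has to wait for venue access (finishes hour 2); stage build (finishes hour 8). The latest of these is hour 8, so AV cabling runs hour 8 to 8 + 4 = hour 12.
Registration desk setup cannot begin until AV cabling (finishes hour 12). It runs from hour 12 to 12 + 8 = hour 20.
Sound check cannot start until registration desk setup (finishes hour 20); stage build (finishes hour 8). The controlling bound is hour 20, so sound check finishes at 20 + 2 = hour 22.

22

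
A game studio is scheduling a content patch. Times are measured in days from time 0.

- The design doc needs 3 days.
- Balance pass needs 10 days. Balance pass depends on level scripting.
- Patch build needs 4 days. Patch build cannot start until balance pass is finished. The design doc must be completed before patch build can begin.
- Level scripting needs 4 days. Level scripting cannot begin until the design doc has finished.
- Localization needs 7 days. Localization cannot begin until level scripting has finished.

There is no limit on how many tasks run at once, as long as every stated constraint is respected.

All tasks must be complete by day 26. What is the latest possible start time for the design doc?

To finish by day 26, patch build (duration 4) must start no later than day 22.
Balance pass feeds into patch build (must start by day 22); so balance pass must finish by day 22 and therefore start by day 12.
To finish by day 26, localization (duration 7) must start no later than day 19.
For level scripting: balance pass (must start by day 12); localization (must start by day 19). The most restrictive is day 12; with a 4-day duration, level scripting must start by day 8.
For the design doc: level scripting (must start by day 8); patch build (must start by day 22). The most restrictive is day 8; with a 3-day duration, the design doc must start by day 5.

5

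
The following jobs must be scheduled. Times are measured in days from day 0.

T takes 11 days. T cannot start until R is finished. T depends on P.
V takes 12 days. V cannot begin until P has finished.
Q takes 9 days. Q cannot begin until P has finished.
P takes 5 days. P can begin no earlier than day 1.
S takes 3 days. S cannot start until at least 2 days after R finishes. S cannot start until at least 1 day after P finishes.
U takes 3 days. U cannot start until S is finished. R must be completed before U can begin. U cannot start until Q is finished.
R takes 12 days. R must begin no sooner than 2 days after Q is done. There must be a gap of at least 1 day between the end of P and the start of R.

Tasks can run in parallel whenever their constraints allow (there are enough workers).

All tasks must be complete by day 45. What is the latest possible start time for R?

U must finish by day 45; it takes 3 days, so it must start by 45 − 3 = day 42.
S has to be done before U (must start by day 42). That means finishing by day 42, i.e. starting by 42 − 3 = day 39.
T has no dependents, so it just needs to finish by day 45. Starting by 45 − 11 = day 34 achieves that.
For R: S (must start by day 39, minus 2-day gap → day 37); T (must start by day 34); U (must start by day 42). The most restrictive is day 34; with a 12-day duration, R must start by day 22.

22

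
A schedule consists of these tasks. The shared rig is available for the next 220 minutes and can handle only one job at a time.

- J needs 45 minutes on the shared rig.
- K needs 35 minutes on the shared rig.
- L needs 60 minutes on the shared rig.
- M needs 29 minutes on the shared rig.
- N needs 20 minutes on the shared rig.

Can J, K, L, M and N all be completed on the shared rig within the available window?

Running back to back, the jobs need 45 + 35 + 60 + 29 + 20 = 189 minutes on the shared rig.
Since 189 ≤ 220, they fit within the window.

Yes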